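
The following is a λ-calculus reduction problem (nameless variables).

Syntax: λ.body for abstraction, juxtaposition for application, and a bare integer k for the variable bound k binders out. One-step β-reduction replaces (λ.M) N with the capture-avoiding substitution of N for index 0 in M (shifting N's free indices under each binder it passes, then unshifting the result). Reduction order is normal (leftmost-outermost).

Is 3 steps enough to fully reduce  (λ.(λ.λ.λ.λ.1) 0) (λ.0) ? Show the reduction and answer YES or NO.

Answer: YES — reaches normal form λ.λ.λ.1 in 2 ≤ 3 steps

Derivation:
  start: (λ.(λ.λ.λ.λ.1) 0) (λ.0)
  →1  (λ.λ.λ.λ.1) (λ.0)
  →2  λ.λ.λ.1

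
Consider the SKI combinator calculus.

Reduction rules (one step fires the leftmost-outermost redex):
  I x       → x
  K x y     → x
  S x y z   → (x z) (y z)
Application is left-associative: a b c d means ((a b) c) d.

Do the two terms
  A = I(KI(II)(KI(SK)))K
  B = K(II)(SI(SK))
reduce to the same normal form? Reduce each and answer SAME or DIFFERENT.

Term A:
  start: I(KI(II)(KI(SK)))K
  step 1: KI(II)(KI(SK))K
  step 2: I(KI(SK))K
  step 3: KI(SK)K
  step 4: IK
  step 5: K

Term B:
  start: K(II)(SI(SK))
  step 1: II
  step 2: I

Answer: DIFFERENT — A ⇓ K, B ⇓ I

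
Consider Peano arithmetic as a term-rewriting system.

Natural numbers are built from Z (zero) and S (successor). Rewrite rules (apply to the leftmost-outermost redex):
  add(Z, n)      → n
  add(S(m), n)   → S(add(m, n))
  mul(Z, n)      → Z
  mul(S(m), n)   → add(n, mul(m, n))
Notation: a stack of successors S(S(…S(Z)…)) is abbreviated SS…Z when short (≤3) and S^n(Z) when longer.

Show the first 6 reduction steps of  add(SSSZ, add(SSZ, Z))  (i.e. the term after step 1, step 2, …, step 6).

Answer: after 6 steps: S(S(S(S(S(add(Z, Z))))))

Working:
  start: add(SSSZ, add(SSZ, Z))
  →1  S(add(SSZ, add(SSZ, Z)))
  →2  S(S(add(SZ, add(SSZ, Z))))
  →3  S(S(S(add(Z, add(SSZ, Z)))))
  →4  S(S(S(add(SSZ, Z))))
  →5  S(S(S(S(add(SZ, Z)))))
  →6  S(S(S(S(S(add(Z, Z))))))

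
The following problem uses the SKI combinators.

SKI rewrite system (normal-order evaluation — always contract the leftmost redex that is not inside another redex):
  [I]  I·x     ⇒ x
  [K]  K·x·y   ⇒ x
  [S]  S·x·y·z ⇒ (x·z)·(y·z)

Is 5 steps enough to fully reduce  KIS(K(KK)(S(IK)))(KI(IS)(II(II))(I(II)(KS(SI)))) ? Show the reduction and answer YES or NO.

  start: KIS(K(KK)(S(IK)))(KI(IS)(II(II))(I(II)(KS(SI))))
  [1] I(K(KK)(S(IK)))(KI(IS)(II(II))(I(II)(KS(SI))))
  [2] K(KK)(S(IK))(KI(IS)(II(II))(I(II)(KS(SI))))
  [3] KK(KI(IS)(II(II))(I(II)(KS(SI))))
  [4] K

Answer: YES — reaches normal form K in 4 ≤ 5 steps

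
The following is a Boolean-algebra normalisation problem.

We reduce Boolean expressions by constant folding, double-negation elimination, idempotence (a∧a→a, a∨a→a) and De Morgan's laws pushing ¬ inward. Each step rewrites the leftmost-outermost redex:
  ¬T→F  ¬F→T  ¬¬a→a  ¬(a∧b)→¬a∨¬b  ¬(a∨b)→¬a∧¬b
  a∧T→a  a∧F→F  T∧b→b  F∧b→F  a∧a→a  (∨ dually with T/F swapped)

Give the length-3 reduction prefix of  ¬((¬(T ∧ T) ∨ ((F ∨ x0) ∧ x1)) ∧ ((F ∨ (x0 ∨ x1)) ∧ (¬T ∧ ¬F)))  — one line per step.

  start: ¬((¬(T ∧ T) ∨ ((F ∨ x0) ∧ x1)) ∧ ((F ∨ (x0 ∨ x1)) ∧ (¬T ∧ ¬F)))
  [1] ¬(¬(T ∧ T) ∨ ((F ∨ x0) ∧ x1)) ∨ ¬((F ∨ (x0 ∨ x1)) ∧ (¬T ∧ ¬F))
  [2] (¬¬(T ∧ T) ∧ ¬((F ∨ x0) ∧ x1)) ∨ ¬((F ∨ (x0 ∨ x1)) ∧ (¬T ∧ ¬F))
  [3] ((T ∧ T) ∧ ¬((F ∨ x0) ∧ x1)) ∨ ¬((F ∨ (x0 ∨ x1)) ∧ (¬T ∧ ¬F))

Answer: after 3 steps: ((T ∧ T) ∧ ¬((F ∨ x0) ∧ x1)) ∨ ¬((F ∨ (x0 ∨ x1)) ∧ (¬T ∧ ¬F))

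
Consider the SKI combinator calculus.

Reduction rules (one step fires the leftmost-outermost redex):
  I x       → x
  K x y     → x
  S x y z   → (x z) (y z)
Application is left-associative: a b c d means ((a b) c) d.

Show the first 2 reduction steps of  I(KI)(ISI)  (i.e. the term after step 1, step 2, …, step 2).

Answer: after 2 steps: I

Reduction:
  start: I(KI)(ISI)
  →1  KI(ISI)
  →2  I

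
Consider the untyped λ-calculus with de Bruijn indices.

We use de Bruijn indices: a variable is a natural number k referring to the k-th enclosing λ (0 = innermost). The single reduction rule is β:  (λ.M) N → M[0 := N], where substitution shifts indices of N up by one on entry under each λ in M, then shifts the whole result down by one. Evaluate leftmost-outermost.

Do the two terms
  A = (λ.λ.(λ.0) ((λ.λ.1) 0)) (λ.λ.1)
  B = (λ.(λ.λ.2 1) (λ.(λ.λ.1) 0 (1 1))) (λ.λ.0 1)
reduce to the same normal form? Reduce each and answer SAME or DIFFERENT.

Answer: DIFFERENT — A ⇓ λ.λ.1, B ⇓ λ.λ.0 (λ.0)

Working:
Term A:
  start: (λ.λ.(λ.0) ((λ.λ.1) 0)) (λ.λ.1)
  →1  λ.(λ.0) ((λ.λ.1) 0)
  →2  λ.(λ.λ.1) 0
  →3  λ.λ.1

Term B:
  start: (λ.(λ.λ.2 1) (λ.(λ.λ.1) 0 (1 1))) (λ.λ.0 1)
  →1  (λ.λ.(λ.λ.0 1) 1) (λ.(λ.λ.1) 0 ((λ.λ.0 1) (λ.λ.0 1)))
  →2  λ.(λ.λ.0 1) (λ.(λ.λ.1) 0 ((λ.λ.0 1) (λ.λ.0 1)))
  →3  λ.λ.0 (λ.(λ.λ.1) 0 ((λ.λ.0 1) (λ.λ.0 1)))
  →4  λ.λ.0 (λ.(λ.1) ((λ.λ.0 1) (λ.λ.0 1)))
  →5  λ.λ.0 (λ.0)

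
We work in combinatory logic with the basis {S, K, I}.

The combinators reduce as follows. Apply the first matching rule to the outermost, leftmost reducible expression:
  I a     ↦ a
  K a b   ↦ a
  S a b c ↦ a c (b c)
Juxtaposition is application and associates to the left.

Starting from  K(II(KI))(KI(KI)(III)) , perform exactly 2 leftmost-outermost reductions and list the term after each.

Answer: after 2 steps: I(KI)

Derivation:
  start: K(II(KI))(KI(KI)(III))
  [1] II(KI)
  [2] I(KI)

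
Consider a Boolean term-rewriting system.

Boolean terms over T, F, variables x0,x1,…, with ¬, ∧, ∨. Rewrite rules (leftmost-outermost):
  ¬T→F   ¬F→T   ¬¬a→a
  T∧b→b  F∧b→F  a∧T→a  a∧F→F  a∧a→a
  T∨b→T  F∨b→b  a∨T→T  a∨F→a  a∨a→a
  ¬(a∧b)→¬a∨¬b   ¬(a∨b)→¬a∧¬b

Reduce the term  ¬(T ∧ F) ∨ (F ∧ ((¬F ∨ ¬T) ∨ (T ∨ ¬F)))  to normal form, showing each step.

  start: ¬(T ∧ F) ∨ (F ∧ ((¬F ∨ ¬T) ∨ (T ∨ ¬F)))
  step 1: (¬T ∨ ¬F) ∨ (F ∧ ((¬F ∨ ¬T) ∨ (T ∨ ¬F)))
  step 2: (F ∨ ¬F) ∨ (F ∧ ((¬F ∨ ¬T) ∨ (T ∨ ¬F)))
  step 3: ¬F ∨ (F ∧ ((¬F ∨ ¬T) ∨ (T ∨ ¬F)))
  step 4: T ∨ (F ∧ ((¬F ∨ ¬T) ∨ (T ∨ ¬F)))
  step 5: T

Answer: normal form = T  (in 5 steps)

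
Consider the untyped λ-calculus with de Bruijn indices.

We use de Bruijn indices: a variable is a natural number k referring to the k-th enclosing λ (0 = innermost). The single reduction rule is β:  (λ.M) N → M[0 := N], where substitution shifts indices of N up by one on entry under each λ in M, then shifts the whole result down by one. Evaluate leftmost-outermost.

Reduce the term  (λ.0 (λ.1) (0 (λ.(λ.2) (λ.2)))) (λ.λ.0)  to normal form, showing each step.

Answer: normal form = λ.0  (in 4 steps)

Working:
  start: (λ.0 (λ.1) (0 (λ.(λ.2) (λ.2)))) (λ.λ.0)
  →1  (λ.λ.0) (λ.λ.λ.0) ((λ.λ.0) (λ.(λ.λ.λ.0) (λ.λ.λ.0)))
  →2  (λ.0) ((λ.λ.0) (λ.(λ.λ.λ.0) (λ.λ.λ.0)))
  →3  (λ.λ.0) (λ.(λ.λ.λ.0) (λ.λ.λ.0))
  →4  λ.0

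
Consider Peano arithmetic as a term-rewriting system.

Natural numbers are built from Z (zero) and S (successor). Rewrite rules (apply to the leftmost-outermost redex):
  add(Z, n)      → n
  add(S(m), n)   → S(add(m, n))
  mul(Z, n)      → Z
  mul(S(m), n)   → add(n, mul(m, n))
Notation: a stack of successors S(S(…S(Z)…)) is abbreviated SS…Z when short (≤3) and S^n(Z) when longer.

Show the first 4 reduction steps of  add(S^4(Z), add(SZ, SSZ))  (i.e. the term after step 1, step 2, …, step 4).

Answer: after 4 steps: S(S(S(S(add(Z, add(SZ, SSZ))))))

Reduction:
  start: add(S^4(Z), add(SZ, SSZ))
  →1  S(add(SSSZ, add(SZ, SSZ)))
  →2  S(S(add(SSZ, add(SZ, SSZ))))
  →3  S(S(S(add(SZ, add(SZ, SSZ)))))
  →4  S(S(S(S(add(Z, add(SZ, SSZ))))))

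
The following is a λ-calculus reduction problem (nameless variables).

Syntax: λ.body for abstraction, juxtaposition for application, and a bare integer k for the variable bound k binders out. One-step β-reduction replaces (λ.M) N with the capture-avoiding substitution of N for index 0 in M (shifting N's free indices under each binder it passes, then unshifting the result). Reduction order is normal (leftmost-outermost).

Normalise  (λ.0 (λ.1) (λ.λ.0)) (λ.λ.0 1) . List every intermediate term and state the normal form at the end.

  start: (λ.0 (λ.1) (λ.λ.0)) (λ.λ.0 1)
  [1] (λ.λ.0 1) (λ.λ.λ.0 1) (λ.λ.0)
  [2] (λ.0 (λ.λ.λ.0 1)) (λ.λ.0)
  [3] (λ.λ.0) (λ.λ.λ.0 1)
  [4] λ.0

Answer: normal form = λ.0  (in 4 steps)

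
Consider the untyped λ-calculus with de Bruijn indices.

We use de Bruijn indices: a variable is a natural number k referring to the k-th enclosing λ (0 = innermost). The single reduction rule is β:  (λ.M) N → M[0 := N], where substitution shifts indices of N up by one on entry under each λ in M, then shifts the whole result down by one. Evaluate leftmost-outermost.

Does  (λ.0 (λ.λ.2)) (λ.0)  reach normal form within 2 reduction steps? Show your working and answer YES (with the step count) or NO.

  start: (λ.0 (λ.λ.2)) (λ.0)
  [1] (λ.0) (λ.λ.λ.0)
  [2] λ.λ.λ.0

Answer: YES — reaches normal form λ.λ.λ.0 in 2 ≤ 2 steps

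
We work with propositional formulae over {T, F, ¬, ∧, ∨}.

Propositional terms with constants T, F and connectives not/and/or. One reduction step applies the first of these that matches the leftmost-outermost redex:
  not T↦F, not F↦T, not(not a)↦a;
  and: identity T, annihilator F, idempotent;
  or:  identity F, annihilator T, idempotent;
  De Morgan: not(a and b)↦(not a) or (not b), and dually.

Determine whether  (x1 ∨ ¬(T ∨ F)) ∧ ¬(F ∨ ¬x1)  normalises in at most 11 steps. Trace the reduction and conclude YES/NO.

Answer: YES — reaches normal form x1 in 9 ≤ 11 steps

Working:
  start: (x1 ∨ ¬(T ∨ F)) ∧ ¬(F ∨ ¬x1)
  [1] (x1 ∨ (¬T ∧ ¬F)) ∧ ¬(F ∨ ¬x1)
  [2] (x1 ∨ (F ∧ ¬F)) ∧ ¬(F ∨ ¬x1)
  [3] (x1 ∨ F) ∧ ¬(F ∨ ¬x1)
  [4] x1 ∧ ¬(F ∨ ¬x1)
  [5] x1 ∧ (¬F ∧ ¬¬x1)
  [6] x1 ∧ (T ∧ ¬¬x1)
  [7] x1 ∧ ¬¬x1
  [8] x1 ∧ x1
  [9] x1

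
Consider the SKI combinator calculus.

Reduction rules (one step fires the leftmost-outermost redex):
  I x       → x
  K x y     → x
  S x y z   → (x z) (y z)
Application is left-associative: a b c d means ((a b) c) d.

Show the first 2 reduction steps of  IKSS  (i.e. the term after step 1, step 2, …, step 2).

Answer: after 2 steps: S

Reduction:
  start: IKSS
  →1  KSS
  →2  S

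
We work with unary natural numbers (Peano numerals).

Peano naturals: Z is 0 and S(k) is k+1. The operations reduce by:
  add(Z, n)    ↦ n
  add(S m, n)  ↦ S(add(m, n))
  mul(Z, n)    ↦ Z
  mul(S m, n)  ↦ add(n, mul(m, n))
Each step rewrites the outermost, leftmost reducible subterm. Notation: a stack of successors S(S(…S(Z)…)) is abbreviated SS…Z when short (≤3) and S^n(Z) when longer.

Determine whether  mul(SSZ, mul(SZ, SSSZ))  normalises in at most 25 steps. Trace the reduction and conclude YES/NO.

  start: mul(SSZ, mul(SZ, SSSZ))
  step 1: add(mul(SZ, SSSZ), mul(SZ, mul(SZ, SSSZ)))
  step 2: add(add(SSSZ, mul(Z, SSSZ)), mul(SZ, mul(SZ, SSSZ)))
  step 3: add(S(add(SSZ, mul(Z, SSSZ))), mul(SZ, mul(SZ, SSSZ)))
  step 4: S(add(add(SSZ, mul(Z, SSSZ)), mul(SZ, mul(SZ, SSSZ))))
  step 5: S(add(S(add(SZ, mul(Z, SSSZ))), mul(SZ, mul(SZ, SSSZ))))
  step 6: S(S(add(add(SZ, mul(Z, SSSZ)), mul(SZ, mul(SZ, SSSZ)))))
  step 7: S(S(add(S(add(Z, mul(Z, SSSZ))), mul(SZ, mul(SZ, SSSZ)))))
  step 8: S(S(S(add(add(Z, mul(Z, SSSZ)), mul(SZ, mul(SZ, SSSZ))))))
  step 9: S(S(S(add(mul(Z, SSSZ), mul(SZ, mul(SZ, SSSZ))))))
  step 10: S(S(S(add(Z, mul(SZ, mul(SZ, SSSZ))))))
  step 11: S(S(S(mul(SZ, mul(SZ, SSSZ)))))
  step 12: S(S(S(add(mul(SZ, SSSZ), mul(Z, mul(SZ, SSSZ))))))
  step 13: S(S(S(add(add(SSSZ, mul(Z, SSSZ)), mul(Z, mul(SZ, SSSZ))))))
  step 14: S(S(S(add(S(add(SSZ, mul(Z, SSSZ))), mul(Z, mul(SZ, SSSZ))))))
  step 15: S(S(S(S(add(add(SSZ, mul(Z, SSSZ)), mul(Z, mul(SZ, SSSZ)))))))
  step 16: S(S(S(S(add(S(add(SZ, mul(Z, SSSZ))), mul(Z, mul(SZ, SSSZ)))))))
  step 17: S(S(S(S(S(add(add(SZ, mul(Z, SSSZ)), mul(Z, mul(SZ, SSSZ))))))))
  step 18: S(S(S(S(S(add(S(add(Z, mul(Z, SSSZ))), mul(Z, mul(SZ, SSSZ))))))))
  step 19: S(S(S(S(S(S(add(add(Z, mul(Z, SSSZ)), mul(Z, mul(SZ, SSSZ)))))))))
  step 20: S(S(S(S(S(S(add(mul(Z, SSSZ), mul(Z, mul(SZ, SSSZ)))))))))
  step 21: S(S(S(S(S(S(add(Z, mul(Z, mul(SZ, SSSZ)))))))))
  step 22: S(S(S(S(S(S(mul(Z, mul(SZ, SSSZ))))))))
  step 23: S^6(Z)

Answer: YES — reaches normal form S^6(Z) in 23 ≤ 25 steps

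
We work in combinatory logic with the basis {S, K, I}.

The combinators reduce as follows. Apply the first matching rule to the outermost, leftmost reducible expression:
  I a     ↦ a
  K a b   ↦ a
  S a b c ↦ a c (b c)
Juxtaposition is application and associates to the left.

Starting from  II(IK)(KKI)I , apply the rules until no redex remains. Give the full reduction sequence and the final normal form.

Answer: normal form = K  (in 5 steps)

Working:
  start: II(IK)(KKI)I
  [1] I(IK)(KKI)I
  [2] IK(KKI)I
  [3] K(KKI)I
  [4] KKI
  [5] K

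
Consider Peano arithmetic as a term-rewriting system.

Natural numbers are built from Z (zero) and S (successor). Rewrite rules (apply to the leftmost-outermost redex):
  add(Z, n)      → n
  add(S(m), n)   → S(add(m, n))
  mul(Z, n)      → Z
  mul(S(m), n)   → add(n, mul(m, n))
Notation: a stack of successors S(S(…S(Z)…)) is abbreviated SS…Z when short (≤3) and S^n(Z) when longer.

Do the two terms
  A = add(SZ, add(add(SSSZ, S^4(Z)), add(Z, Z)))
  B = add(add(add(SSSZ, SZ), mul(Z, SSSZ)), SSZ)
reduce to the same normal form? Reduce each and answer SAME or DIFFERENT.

Term A:
  start: add(SZ, add(add(SSSZ, S^4(Z)), add(Z, Z)))
  step 1: S(add(Z, add(add(SSSZ, S^4(Z)), add(Z, Z))))
  step 2: S(add(add(SSSZ, S^4(Z)), add(Z, Z)))
  step 3: S(add(S(add(SSZ, S^4(Z))), add(Z, Z)))
  step 4: S(S(add(add(SSZ, S^4(Z)), add(Z, Z))))
  step 5: S(S(add(S(add(SZ, S^4(Z))), add(Z, Z))))
  step 6: S(S(S(add(add(SZ, S^4(Z)), add(Z, Z)))))
  step 7: S(S(S(add(S(add(Z, S^4(Z))), add(Z, Z)))))
  step 8: S(S(S(S(add(add(Z, S^4(Z)), add(Z, Z))))))
  step 9: S(S(S(S(add(S^4(Z), add(Z, Z))))))
  step 10: S(S(S(S(S(add(SSSZ, add(Z, Z)))))))
  step 11: S(S(S(S(S(S(add(SSZ, add(Z, Z))))))))
  step 12: S(S(S(S(S(S(S(add(SZ, add(Z, Z)))))))))
  step 13: S(S(S(S(S(S(S(S(add(Z, add(Z, Z))))))))))
  step 14: S(S(S(S(S(S(S(S(add(Z, Z)))))))))
  step 15: S^8(Z)

Term B:
  start: add(add(add(SSSZ, SZ), mul(Z, SSSZ)), SSZ)
  step 1: add(add(S(add(SSZ, SZ)), mul(Z, SSSZ)), SSZ)
  step 2: add(S(add(add(SSZ, SZ), mul(Z, SSSZ))), SSZ)
  step 3: S(add(add(add(SSZ, SZ), mul(Z, SSSZ)), SSZ))
  step 4: S(add(add(S(add(SZ, SZ)), mul(Z, SSSZ)), SSZ))
  step 5: S(add(S(add(add(SZ, SZ), mul(Z, SSSZ))), SSZ))
  step 6: S(S(add(add(add(SZ, SZ), mul(Z, SSSZ)), SSZ)))
  step 7: S(S(add(add(S(add(Z, SZ)), mul(Z, SSSZ)), SSZ)))
  step 8: S(S(add(S(add(add(Z, SZ), mul(Z, SSSZ))), SSZ)))
  step 9: S(S(S(add(add(add(Z, SZ), mul(Z, SSSZ)), SSZ))))
  step 10: S(S(S(add(add(SZ, mul(Z, SSSZ)), SSZ))))
  step 11: S(S(S(add(S(add(Z, mul(Z, SSSZ))), SSZ))))
  step 12: S(S(S(S(add(add(Z, mul(Z, SSSZ)), SSZ)))))
  step 13: S(S(S(S(add(mul(Z, SSSZ), SSZ)))))
  step 14: S(S(S(S(add(Z, SSZ)))))
  step 15: S^6(Z)

Answer: DIFFERENT — A ⇓ S^8(Z), B ⇓ S^6(Z)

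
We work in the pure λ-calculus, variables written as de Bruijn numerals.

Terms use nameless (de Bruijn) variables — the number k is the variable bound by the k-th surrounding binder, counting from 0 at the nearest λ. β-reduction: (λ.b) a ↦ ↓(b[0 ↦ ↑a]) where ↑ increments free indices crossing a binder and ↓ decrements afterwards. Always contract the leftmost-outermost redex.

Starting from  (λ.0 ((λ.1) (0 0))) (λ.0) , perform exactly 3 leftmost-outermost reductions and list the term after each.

  start: (λ.0 ((λ.1) (0 0))) (λ.0)
  step 1: (λ.0) ((λ.λ.0) ((λ.0) (λ.0)))
  step 2: (λ.λ.0) ((λ.0) (λ.0))
  step 3: λ.0

Answer: after 3 steps: λ.0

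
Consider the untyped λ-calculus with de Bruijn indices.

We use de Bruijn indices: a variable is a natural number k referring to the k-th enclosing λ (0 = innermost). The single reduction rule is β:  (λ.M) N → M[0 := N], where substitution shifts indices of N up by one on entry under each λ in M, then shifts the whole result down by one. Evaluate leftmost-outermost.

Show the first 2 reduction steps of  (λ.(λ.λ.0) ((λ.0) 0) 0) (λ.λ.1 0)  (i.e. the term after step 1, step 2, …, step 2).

  start: (λ.(λ.λ.0) ((λ.0) 0) 0) (λ.λ.1 0)
  →1  (λ.λ.0) ((λ.0) (λ.λ.1 0)) (λ.λ.1 0)
  →2  (λ.0) (λ.λ.1 0)

Answer: after 2 steps: (λ.0) (λ.λ.1 0)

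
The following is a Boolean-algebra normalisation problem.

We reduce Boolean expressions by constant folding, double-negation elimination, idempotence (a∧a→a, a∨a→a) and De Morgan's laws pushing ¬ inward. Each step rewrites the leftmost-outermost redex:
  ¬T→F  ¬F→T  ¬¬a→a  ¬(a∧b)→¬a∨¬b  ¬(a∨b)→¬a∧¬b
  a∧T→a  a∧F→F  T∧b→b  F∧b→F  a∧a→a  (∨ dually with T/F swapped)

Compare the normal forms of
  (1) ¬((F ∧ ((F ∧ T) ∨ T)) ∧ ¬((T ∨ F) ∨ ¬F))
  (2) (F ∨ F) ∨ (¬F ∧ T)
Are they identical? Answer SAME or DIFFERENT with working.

Answer: SAME — A ⇓ T, B ⇓ T

Derivation:
Term A:
  start: ¬((F ∧ ((F ∧ T) ∨ T)) ∧ ¬((T ∨ F) ∨ ¬F))
  [1] ¬(F ∧ ((F ∧ T) ∨ T)) ∨ ¬¬((T ∨ F) ∨ ¬F)
  [2] (¬F ∨ ¬((F ∧ T) ∨ T)) ∨ ¬¬((T ∨ F) ∨ ¬F)
  [3] (T ∨ ¬((F ∧ T) ∨ T)) ∨ ¬¬((T ∨ F) ∨ ¬F)
  [4] T ∨ ¬¬((T ∨ F) ∨ ¬F)
  [5] T

Term B:
  start: (F ∨ F) ∨ (¬F ∧ T)
  [1] F ∨ (¬F ∧ T)
  [2] ¬F ∧ T
  [3] ¬F
  [4] T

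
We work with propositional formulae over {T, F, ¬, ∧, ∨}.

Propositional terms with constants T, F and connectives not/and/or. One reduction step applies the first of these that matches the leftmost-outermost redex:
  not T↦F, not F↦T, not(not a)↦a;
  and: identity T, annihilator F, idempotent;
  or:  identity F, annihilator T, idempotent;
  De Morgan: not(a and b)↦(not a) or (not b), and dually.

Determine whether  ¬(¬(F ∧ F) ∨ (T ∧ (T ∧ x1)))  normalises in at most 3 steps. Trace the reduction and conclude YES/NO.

Answer: NO — after 3 steps the term is F ∧ ¬(T ∧ (T ∧ x1)), not yet normal

Reduction:
  start: ¬(¬(F ∧ F) ∨ (T ∧ (T ∧ x1)))
  →1  ¬¬(F ∧ F) ∧ ¬(T ∧ (T ∧ x1))
  →2  (F ∧ F) ∧ ¬(T ∧ (T ∧ x1))
  →3  F ∧ ¬(T ∧ (T ∧ x1))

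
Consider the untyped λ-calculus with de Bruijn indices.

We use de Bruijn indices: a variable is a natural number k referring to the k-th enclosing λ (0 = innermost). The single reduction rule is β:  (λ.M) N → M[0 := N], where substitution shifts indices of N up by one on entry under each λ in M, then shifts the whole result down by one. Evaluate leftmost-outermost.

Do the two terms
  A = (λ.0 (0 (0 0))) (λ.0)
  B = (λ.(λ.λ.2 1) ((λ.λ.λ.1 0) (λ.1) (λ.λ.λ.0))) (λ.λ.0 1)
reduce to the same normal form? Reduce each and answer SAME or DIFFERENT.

Term A:
  start: (λ.0 (0 (0 0))) (λ.0)
  →1  (λ.0) ((λ.0) ((λ.0) (λ.0)))
  →2  (λ.0) ((λ.0) (λ.0))
  →3  (λ.0) (λ.0)
  →4  λ.0

Term B:
  start: (λ.(λ.λ.2 1) ((λ.λ.λ.1 0) (λ.1) (λ.λ.λ.0))) (λ.λ.0 1)
  →1  (λ.λ.(λ.λ.0 1) 1) ((λ.λ.λ.1 0) (λ.λ.λ.0 1) (λ.λ.λ.0))
  →2  λ.(λ.λ.0 1) ((λ.λ.λ.1 0) (λ.λ.λ.0 1) (λ.λ.λ.0))
  →3  λ.λ.0 ((λ.λ.λ.1 0) (λ.λ.λ.0 1) (λ.λ.λ.0))
  →4  λ.λ.0 ((λ.λ.1 0) (λ.λ.λ.0))
  →5  λ.λ.0 (λ.(λ.λ.λ.0) 0)
  →6  λ.λ.0 (λ.λ.λ.0)

Answer: DIFFERENT — A ⇓ λ.0, B ⇓ λ.λ.0 (λ.λ.λ.0)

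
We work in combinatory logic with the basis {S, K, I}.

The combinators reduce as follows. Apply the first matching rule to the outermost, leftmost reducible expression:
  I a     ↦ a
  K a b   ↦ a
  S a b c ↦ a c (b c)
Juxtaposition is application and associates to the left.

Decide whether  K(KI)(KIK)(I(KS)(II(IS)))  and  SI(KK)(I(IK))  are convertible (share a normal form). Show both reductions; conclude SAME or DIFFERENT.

Term A:
  start: K(KI)(KIK)(I(KS)(II(IS)))
  step 1: KI(I(KS)(II(IS)))
  step 2: I

Term B:
  start: SI(KK)(I(IK))
  step 1: I(I(IK))(KK(I(IK)))
  step 2: I(IK)(KK(I(IK)))
  step 3: IK(KK(I(IK)))
  step 4: K(KK(I(IK)))
  step 5: KK

Answer: DIFFERENT — A ⇓ I, B ⇓ KK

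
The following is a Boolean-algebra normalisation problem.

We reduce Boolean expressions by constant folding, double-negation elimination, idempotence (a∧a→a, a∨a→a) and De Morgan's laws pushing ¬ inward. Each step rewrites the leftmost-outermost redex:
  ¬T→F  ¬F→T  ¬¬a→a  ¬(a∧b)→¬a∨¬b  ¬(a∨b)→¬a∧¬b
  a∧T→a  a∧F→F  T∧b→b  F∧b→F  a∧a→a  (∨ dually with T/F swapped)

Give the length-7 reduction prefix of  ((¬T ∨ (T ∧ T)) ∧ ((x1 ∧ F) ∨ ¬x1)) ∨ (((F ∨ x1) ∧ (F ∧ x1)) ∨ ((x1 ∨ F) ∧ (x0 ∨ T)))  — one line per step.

Answer: after 7 steps: ¬x1 ∨ ((x1 ∧ (F ∧ x1)) ∨ ((x1 ∨ F) ∧ (x0 ∨ T)))

Derivation:
  start: ((¬T ∨ (T ∧ T)) ∧ ((x1 ∧ F) ∨ ¬x1)) ∨ (((F ∨ x1) ∧ (F ∧ x1)) ∨ ((x1 ∨ F) ∧ (x0 ∨ T)))
  [1] ((F ∨ (T ∧ T)) ∧ ((x1 ∧ F) ∨ ¬x1)) ∨ (((F ∨ x1) ∧ (F ∧ x1)) ∨ ((x1 ∨ F) ∧ (x0 ∨ T)))
  [2] ((T ∧ T) ∧ ((x1 ∧ F) ∨ ¬x1)) ∨ (((F ∨ x1) ∧ (F ∧ x1)) ∨ ((x1 ∨ F) ∧ (x0 ∨ T)))
  [3] (T ∧ ((x1 ∧ F) ∨ ¬x1)) ∨ (((F ∨ x1) ∧ (F ∧ x1)) ∨ ((x1 ∨ F) ∧ (x0 ∨ T)))
  [4] ((x1 ∧ F) ∨ ¬x1) ∨ (((F ∨ x1) ∧ (F ∧ x1)) ∨ ((x1 ∨ F) ∧ (x0 ∨ T)))
  [5] (F ∨ ¬x1) ∨ (((F ∨ x1) ∧ (F ∧ x1)) ∨ ((x1 ∨ F) ∧ (x0 ∨ T)))
  [6] ¬x1 ∨ (((F ∨ x1) ∧ (F ∧ x1)) ∨ ((x1 ∨ F) ∧ (x0 ∨ T)))
  [7] ¬x1 ∨ ((x1 ∧ (F ∧ x1)) ∨ ((x1 ∨ F) ∧ (x0 ∨ T)))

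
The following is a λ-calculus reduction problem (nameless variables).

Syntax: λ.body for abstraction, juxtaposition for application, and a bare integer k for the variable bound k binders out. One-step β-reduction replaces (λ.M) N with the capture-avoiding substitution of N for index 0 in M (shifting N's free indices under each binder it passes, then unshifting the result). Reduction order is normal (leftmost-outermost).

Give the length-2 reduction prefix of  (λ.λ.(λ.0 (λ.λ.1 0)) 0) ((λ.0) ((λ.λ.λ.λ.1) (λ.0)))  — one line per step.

  start: (λ.λ.(λ.0 (λ.λ.1 0)) 0) ((λ.0) ((λ.λ.λ.λ.1) (λ.0)))
  →1  λ.(λ.0 (λ.λ.1 0)) 0
  →2  λ.0 (λ.λ.1 0)

Answer: after 2 steps: λ.0 (λ.λ.1 0)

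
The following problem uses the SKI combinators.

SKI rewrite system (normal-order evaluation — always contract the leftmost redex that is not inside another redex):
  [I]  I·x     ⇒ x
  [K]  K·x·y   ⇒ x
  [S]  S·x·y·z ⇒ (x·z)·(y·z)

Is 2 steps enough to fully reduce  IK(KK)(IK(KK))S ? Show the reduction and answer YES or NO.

Answer: NO — after 2 steps the term is KKS, not yet normal

Derivation:
  start: IK(KK)(IK(KK))S
  →1  K(KK)(IK(KK))S
  →2  KKS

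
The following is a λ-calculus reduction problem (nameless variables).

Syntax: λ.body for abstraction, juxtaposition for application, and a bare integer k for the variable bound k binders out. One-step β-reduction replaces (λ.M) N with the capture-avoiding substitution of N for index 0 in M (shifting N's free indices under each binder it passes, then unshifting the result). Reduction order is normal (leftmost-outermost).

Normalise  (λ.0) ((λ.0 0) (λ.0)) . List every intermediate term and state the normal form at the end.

Answer: normal form = λ.0  (in 3 steps)

Reduction:
  start: (λ.0) ((λ.0 0) (λ.0))
  [1] (λ.0 0) (λ.0)
  [2] (λ.0) (λ.0)
  [3] λ.0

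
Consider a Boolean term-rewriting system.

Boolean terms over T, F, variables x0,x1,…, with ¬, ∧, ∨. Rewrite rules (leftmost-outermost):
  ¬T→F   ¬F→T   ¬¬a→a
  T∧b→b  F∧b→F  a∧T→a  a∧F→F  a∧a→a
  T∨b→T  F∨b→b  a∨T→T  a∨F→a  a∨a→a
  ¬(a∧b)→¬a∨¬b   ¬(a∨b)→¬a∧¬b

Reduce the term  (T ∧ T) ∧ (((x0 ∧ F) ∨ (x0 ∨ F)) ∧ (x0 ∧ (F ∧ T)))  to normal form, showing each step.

Answer: normal form = F  (in 8 steps)

Working:
  start: (T ∧ T) ∧ (((x0 ∧ F) ∨ (x0 ∨ F)) ∧ (x0 ∧ (F ∧ T)))
  →1  T ∧ (((x0 ∧ F) ∨ (x0 ∨ F)) ∧ (x0 ∧ (F ∧ T)))
  →2  ((x0 ∧ F) ∨ (x0 ∨ F)) ∧ (x0 ∧ (F ∧ T))
  →3  (F ∨ (x0 ∨ F)) ∧ (x0 ∧ (F ∧ T))
  →4  (x0 ∨ F) ∧ (x0 ∧ (F ∧ T))
  →5  x0 ∧ (x0 ∧ (F ∧ T))
  →6  x0 ∧ (x0 ∧ F)
  →7  x0 ∧ F
  →8  F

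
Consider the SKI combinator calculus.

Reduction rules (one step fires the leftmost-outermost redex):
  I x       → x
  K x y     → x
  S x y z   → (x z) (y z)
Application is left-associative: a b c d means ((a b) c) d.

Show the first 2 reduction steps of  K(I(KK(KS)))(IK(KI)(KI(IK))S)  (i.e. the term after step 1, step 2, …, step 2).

  start: K(I(KK(KS)))(IK(KI)(KI(IK))S)
  step 1: I(KK(KS))
  step 2: KK(KS)

Answer: after 2 steps: KK(KS)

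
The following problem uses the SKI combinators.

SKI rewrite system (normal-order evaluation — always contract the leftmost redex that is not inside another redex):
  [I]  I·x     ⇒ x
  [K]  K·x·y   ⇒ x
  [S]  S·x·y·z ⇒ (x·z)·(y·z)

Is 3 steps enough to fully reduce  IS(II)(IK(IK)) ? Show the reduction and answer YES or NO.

  start: IS(II)(IK(IK))
  step 1: S(II)(IK(IK))
  step 2: SI(IK(IK))
  step 3: SI(K(IK))

Answer: NO — after 3 steps the term is SI(K(IK)), not yet normal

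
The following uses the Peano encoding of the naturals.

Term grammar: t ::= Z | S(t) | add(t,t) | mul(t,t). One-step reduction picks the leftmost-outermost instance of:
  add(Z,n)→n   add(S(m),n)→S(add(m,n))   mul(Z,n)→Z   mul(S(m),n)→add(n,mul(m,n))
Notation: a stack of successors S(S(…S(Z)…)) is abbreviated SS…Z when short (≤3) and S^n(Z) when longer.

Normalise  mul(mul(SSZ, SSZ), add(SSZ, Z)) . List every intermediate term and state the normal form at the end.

  start: mul(mul(SSZ, SSZ), add(SSZ, Z))
  step 1: mul(add(SSZ, mul(SZ, SSZ)), add(SSZ, Z))
  step 2: mul(S(add(SZ, mul(SZ, SSZ))), add(SSZ, Z))
  step 3: add(add(SSZ, Z), mul(add(SZ, mul(SZ, SSZ)), add(SSZ, Z)))
  step 4: add(S(add(SZ, Z)), mul(add(SZ, mul(SZ, SSZ)), add(SSZ, Z)))
  step 5: S(add(add(SZ, Z), mul(add(SZ, mul(SZ, SSZ)), add(SSZ, Z))))
  step 6: S(add(S(add(Z, Z)), mul(add(SZ, mul(SZ, SSZ)), add(SSZ, Z))))
  step 7: S(S(add(add(Z, Z), mul(add(SZ, mul(SZ, SSZ)), add(SSZ, Z)))))
  step 8: S(S(add(Z, mul(add(SZ, mul(SZ, SSZ)), add(SSZ, Z)))))
  step 9: S(S(mul(add(SZ, mul(SZ, SSZ)), add(SSZ, Z))))
  step 10: S(S(mul(S(add(Z, mul(SZ, SSZ))), add(SSZ, Z))))
  step 11: S(S(add(add(SSZ, Z), mul(add(Z, mul(SZ, SSZ)), add(SSZ, Z)))))
  step 12: S(S(add(S(add(SZ, Z)), mul(add(Z, mul(SZ, SSZ)), add(SSZ, Z)))))
  step 13: S(S(S(add(add(SZ, Z), mul(add(Z, mul(SZ, SSZ)), add(SSZ, Z))))))
  step 14: S(S(S(add(S(add(Z, Z)), mul(add(Z, mul(SZ, SSZ)), add(SSZ, Z))))))
  step 15: S(S(S(S(add(add(Z, Z), mul(add(Z, mul(SZ, SSZ)), add(SSZ, Z)))))))
  step 16: S(S(S(S(add(Z, mul(add(Z, mul(SZ, SSZ)), add(SSZ, Z)))))))
  step 17: S(S(S(S(mul(add(Z, mul(SZ, SSZ)), add(SSZ, Z))))))
  step 18: S(S(S(S(mul(mul(SZ, SSZ), add(SSZ, Z))))))
  step 19: S(S(S(S(mul(add(SSZ, mul(Z, SSZ)), add(SSZ, Z))))))
  step 20: S(S(S(S(mul(S(add(SZ, mul(Z, SSZ))), add(SSZ, Z))))))
  step 21: S(S(S(S(add(add(SSZ, Z), mul(add(SZ, mul(Z, SSZ)), add(SSZ, Z)))))))
  step 22: S(S(S(S(add(S(add(SZ, Z)), mul(add(SZ, mul(Z, SSZ)), add(SSZ, Z)))))))
  step 23: S(S(S(S(S(add(add(SZ, Z), mul(add(SZ, mul(Z, SSZ)), add(SSZ, Z))))))))
  step 24: S(S(S(S(S(add(S(add(Z, Z)), mul(add(SZ, mul(Z, SSZ)), add(SSZ, Z))))))))
  step 25: S(S(S(S(S(S(add(add(Z, Z), mul(add(SZ, mul(Z, SSZ)), add(SSZ, Z)))))))))
  step 26: S(S(S(S(S(S(add(Z, mul(add(SZ, mul(Z, SSZ)), add(SSZ, Z)))))))))
  step 27: S(S(S(S(S(S(mul(add(SZ, mul(Z, SSZ)), add(SSZ, Z))))))))
  step 28: S(S(S(S(S(S(mul(S(add(Z, mul(Z, SSZ))), add(SSZ, Z))))))))
  step 29: S(S(S(S(S(S(add(add(SSZ, Z), mul(add(Z, mul(Z, SSZ)), add(SSZ, Z)))))))))
  step 30: S(S(S(S(S(S(add(S(add(SZ, Z)), mul(add(Z, mul(Z, SSZ)), add(SSZ, Z)))))))))
  step 31: S(S(S(S(S(S(S(add(add(SZ, Z), mul(add(Z, mul(Z, SSZ)), add(SSZ, Z))))))))))
  step 32: S(S(S(S(S(S(S(add(S(add(Z, Z)), mul(add(Z, mul(Z, SSZ)), add(SSZ, Z))))))))))
  step 33: S(S(S(S(S(S(S(S(add(add(Z, Z), mul(add(Z, mul(Z, SSZ)), add(SSZ, Z)))))))))))
  step 34: S(S(S(S(S(S(S(S(add(Z, mul(add(Z, mul(Z, SSZ)), add(SSZ, Z)))))))))))
  step 35: S(S(S(S(S(S(S(S(mul(add(Z, mul(Z, SSZ)), add(SSZ, Z))))))))))
  step 36: S(S(S(S(S(S(S(S(mul(mul(Z, SSZ), add(SSZ, Z))))))))))
  step 37: S(S(S(S(S(S(S(S(mul(Z, add(SSZ, Z))))))))))
  step 38: S^8(Z)

Answer: normal form = S^8(Z)  (in 38 steps)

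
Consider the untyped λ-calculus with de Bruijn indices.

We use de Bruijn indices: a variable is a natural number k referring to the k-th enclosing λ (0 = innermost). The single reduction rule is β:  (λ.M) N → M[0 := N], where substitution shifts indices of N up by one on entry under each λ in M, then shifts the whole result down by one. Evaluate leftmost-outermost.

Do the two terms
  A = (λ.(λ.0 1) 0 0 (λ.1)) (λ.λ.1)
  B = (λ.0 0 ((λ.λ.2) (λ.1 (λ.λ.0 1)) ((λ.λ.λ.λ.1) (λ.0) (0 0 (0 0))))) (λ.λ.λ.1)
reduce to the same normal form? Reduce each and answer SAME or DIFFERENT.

Answer: SAME — A ⇓ λ.λ.λ.λ.1, B ⇓ λ.λ.λ.λ.1

Derivation:
Term A:
  start: (λ.(λ.0 1) 0 0 (λ.1)) (λ.λ.1)
  step 1: (λ.0 (λ.λ.1)) (λ.λ.1) (λ.λ.1) (λ.λ.λ.1)
  step 2: (λ.λ.1) (λ.λ.1) (λ.λ.1) (λ.λ.λ.1)
  step 3: (λ.λ.λ.1) (λ.λ.1) (λ.λ.λ.1)
  step 4: (λ.λ.1) (λ.λ.λ.1)
  step 5: λ.λ.λ.λ.1

Term B:
  start: (λ.0 0 ((λ.λ.2) (λ.1 (λ.λ.0 1)) ((λ.λ.λ.λ.1) (λ.0) (0 0 (0 0))))) (λ.λ.λ.1)
  step 1: (λ.λ.λ.1) (λ.λ.λ.1) ((λ.λ.λ.λ.λ.1) (λ.(λ.λ.λ.1) (λ.λ.0 1)) ((λ.λ.λ.λ.1) (λ.0) ((λ.λ.λ.1) (λ.λ.λ.1) ((λ.λ.λ.1) (λ.λ.λ.1)))))
  step 2: (λ.λ.1) ((λ.λ.λ.λ.λ.1) (λ.(λ.λ.λ.1) (λ.λ.0 1)) ((λ.λ.λ.λ.1) (λ.0) ((λ.λ.λ.1) (λ.λ.λ.1) ((λ.λ.λ.1) (λ.λ.λ.1)))))
  step 3: λ.(λ.λ.λ.λ.λ.1) (λ.(λ.λ.λ.1) (λ.λ.0 1)) ((λ.λ.λ.λ.1) (λ.0) ((λ.λ.λ.1) (λ.λ.λ.1) ((λ.λ.λ.1) (λ.λ.λ.1))))
  step 4: λ.(λ.λ.λ.λ.1) ((λ.λ.λ.λ.1) (λ.0) ((λ.λ.λ.1) (λ.λ.λ.1) ((λ.λ.λ.1) (λ.λ.λ.1))))
  step 5: λ.λ.λ.λ.1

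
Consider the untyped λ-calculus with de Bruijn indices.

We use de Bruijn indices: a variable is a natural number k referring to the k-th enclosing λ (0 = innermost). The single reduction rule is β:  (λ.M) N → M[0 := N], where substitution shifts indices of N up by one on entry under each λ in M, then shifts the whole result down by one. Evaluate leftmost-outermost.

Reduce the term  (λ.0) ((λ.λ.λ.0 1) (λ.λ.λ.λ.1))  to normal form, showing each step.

Answer: normal form = λ.λ.0 1  (in 2 steps)

Derivation:
  start: (λ.0) ((λ.λ.λ.0 1) (λ.λ.λ.λ.1))
  →1  (λ.λ.λ.0 1) (λ.λ.λ.λ.1)
  →2  λ.λ.0 1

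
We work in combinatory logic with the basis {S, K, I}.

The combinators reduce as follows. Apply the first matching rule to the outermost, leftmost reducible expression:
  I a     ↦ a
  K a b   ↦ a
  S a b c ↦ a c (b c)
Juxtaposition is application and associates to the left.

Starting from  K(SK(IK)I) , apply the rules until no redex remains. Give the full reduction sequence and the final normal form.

Answer: normal form = KI  (in 2 steps)

Reduction:
  start: K(SK(IK)I)
  →1  K(KI(IKI))
  →2  KI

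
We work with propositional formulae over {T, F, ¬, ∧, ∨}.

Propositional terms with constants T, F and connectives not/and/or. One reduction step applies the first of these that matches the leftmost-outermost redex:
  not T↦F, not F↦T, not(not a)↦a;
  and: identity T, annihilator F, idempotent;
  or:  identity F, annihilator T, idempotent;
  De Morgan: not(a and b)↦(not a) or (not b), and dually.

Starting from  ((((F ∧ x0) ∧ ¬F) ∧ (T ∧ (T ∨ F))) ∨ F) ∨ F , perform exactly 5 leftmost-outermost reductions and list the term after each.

  start: ((((F ∧ x0) ∧ ¬F) ∧ (T ∧ (T ∨ F))) ∨ F) ∨ F
  →1  (((F ∧ x0) ∧ ¬F) ∧ (T ∧ (T ∨ F))) ∨ F
  →2  ((F ∧ x0) ∧ ¬F) ∧ (T ∧ (T ∨ F))
  →3  (F ∧ ¬F) ∧ (T ∧ (T ∨ F))
  →4  F ∧ (T ∧ (T ∨ F))
  →5  F

Answer: after 5 steps: F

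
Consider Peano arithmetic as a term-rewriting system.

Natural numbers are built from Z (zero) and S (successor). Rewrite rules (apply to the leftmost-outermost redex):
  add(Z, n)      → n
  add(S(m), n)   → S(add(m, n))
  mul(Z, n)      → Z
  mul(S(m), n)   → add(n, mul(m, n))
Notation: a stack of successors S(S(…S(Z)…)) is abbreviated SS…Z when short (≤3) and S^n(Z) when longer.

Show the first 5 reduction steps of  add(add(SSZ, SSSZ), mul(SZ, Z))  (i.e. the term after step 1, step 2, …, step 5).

Answer: after 5 steps: S(S(add(SSSZ, mul(SZ, Z))))

Derivation:
  start: add(add(SSZ, SSSZ), mul(SZ, Z))
  [1] add(S(add(SZ, SSSZ)), mul(SZ, Z))
  [2] S(add(add(SZ, SSSZ), mul(SZ, Z)))
  [3] S(add(S(add(Z, SSSZ)), mul(SZ, Z)))
  [4] S(S(add(add(Z, SSSZ), mul(SZ, Z))))
  [5] S(S(add(SSSZ, mul(SZ, Z))))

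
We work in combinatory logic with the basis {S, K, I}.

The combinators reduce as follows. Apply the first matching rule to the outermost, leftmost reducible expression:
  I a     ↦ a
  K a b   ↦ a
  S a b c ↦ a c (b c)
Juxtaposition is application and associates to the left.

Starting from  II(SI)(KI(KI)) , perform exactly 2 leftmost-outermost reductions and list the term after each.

  start: II(SI)(KI(KI))
  [1] I(SI)(KI(KI))
  [2] SI(KI(KI))

Answer: after 2 steps: SI(KI(KI))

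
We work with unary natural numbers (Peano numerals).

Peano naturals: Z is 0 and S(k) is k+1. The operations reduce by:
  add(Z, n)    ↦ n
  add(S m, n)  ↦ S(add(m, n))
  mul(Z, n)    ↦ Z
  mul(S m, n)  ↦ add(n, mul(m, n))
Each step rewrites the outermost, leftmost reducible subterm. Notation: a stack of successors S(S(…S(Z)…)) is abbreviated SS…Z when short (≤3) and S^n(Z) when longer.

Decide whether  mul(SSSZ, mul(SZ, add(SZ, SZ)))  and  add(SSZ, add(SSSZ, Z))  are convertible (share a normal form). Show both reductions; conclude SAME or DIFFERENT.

Term A:
  start: mul(SSSZ, mul(SZ, add(SZ, SZ)))
  [1] add(mul(SZ, add(SZ, SZ)), mul(SSZ, mul(SZ, add(SZ, SZ))))
  [2] add(add(add(SZ, SZ), mul(Z, add(SZ, SZ))), mul(SSZ, mul(SZ, add(SZ, SZ))))
  [3] add(add(S(add(Z, SZ)), mul(Z, add(SZ, SZ))), mul(SSZ, mul(SZ, add(SZ, SZ))))
  [4] add(S(add(add(Z, SZ), mul(Z, add(SZ, SZ)))), mul(SSZ, mul(SZ, add(SZ, SZ))))
  [5] S(add(add(add(Z, SZ), mul(Z, add(SZ, SZ))), mul(SSZ, mul(SZ, add(SZ, SZ)))))
  [6] S(add(add(SZ, mul(Z, add(SZ, SZ))), mul(SSZ, mul(SZ, add(SZ, SZ)))))
  [7] S(add(S(add(Z, mul(Z, add(SZ, SZ)))), mul(SSZ, mul(SZ, add(SZ, SZ)))))
  [8] S(S(add(add(Z, mul(Z, add(SZ, SZ))), mul(SSZ, mul(SZ, add(SZ, SZ))))))
  [9] S(S(add(mul(Z, add(SZ, SZ)), mul(SSZ, mul(SZ, add(SZ, SZ))))))
  [10] S(S(add(Z, mul(SSZ, mul(SZ, add(SZ, SZ))))))
  [11] S(S(mul(SSZ, mul(SZ, add(SZ, SZ)))))
  [12] S(S(add(mul(SZ, add(SZ, SZ)), mul(SZ, mul(SZ, add(SZ, SZ))))))
  [13] S(S(add(add(add(SZ, SZ), mul(Z, add(SZ, SZ))), mul(SZ, mul(SZ, add(SZ, SZ))))))
  [14] S(S(add(add(S(add(Z, SZ)), mul(Z, add(SZ, SZ))), mul(SZ, mul(SZ, add(SZ, SZ))))))
  [15] S(S(add(S(add(add(Z, SZ), mul(Z, add(SZ, SZ)))), mul(SZ, mul(SZ, add(SZ, SZ))))))
  [16] S(S(S(add(add(add(Z, SZ), mul(Z, add(SZ, SZ))), mul(SZ, mul(SZ, add(SZ, SZ)))))))
  [17] S(S(S(add(add(SZ, mul(Z, add(SZ, SZ))), mul(SZ, mul(SZ, add(SZ, SZ)))))))
  [18] S(S(S(add(S(add(Z, mul(Z, add(SZ, SZ)))), mul(SZ, mul(SZ, add(SZ, SZ)))))))
  [19] S(S(S(S(add(add(Z, mul(Z, add(SZ, SZ))), mul(SZ, mul(SZ, add(SZ, SZ))))))))
  [20] S(S(S(S(add(mul(Z, add(SZ, SZ)), mul(SZ, mul(SZ, add(SZ, SZ))))))))
  [21] S(S(S(S(add(Z, mul(SZ, mul(SZ, add(SZ, SZ))))))))
  [22] S(S(S(S(mul(SZ, mul(SZ, add(SZ, SZ)))))))
  [23] S(S(S(S(add(mul(SZ, add(SZ, SZ)), mul(Z, mul(SZ, add(SZ, SZ))))))))
  [24] S(S(S(S(add(add(add(SZ, SZ), mul(Z, add(SZ, SZ))), mul(Z, mul(SZ, add(SZ, SZ))))))))
  [25] S(S(S(S(add(add(S(add(Z, SZ)), mul(Z, add(SZ, SZ))), mul(Z, mul(SZ, add(SZ, SZ))))))))
  [26] S(S(S(S(add(S(add(add(Z, SZ), mul(Z, add(SZ, SZ)))), mul(Z, mul(SZ, add(SZ, SZ))))))))
  [27] S(S(S(S(S(add(add(add(Z, SZ), mul(Z, add(SZ, SZ))), mul(Z, mul(SZ, add(SZ, SZ)))))))))
  [28] S(S(S(S(S(add(add(SZ, mul(Z, add(SZ, SZ))), mul(Z, mul(SZ, add(SZ, SZ)))))))))
  [29] S(S(S(S(S(add(S(add(Z, mul(Z, add(SZ, SZ)))), mul(Z, mul(SZ, add(SZ, SZ)))))))))
  [30] S(S(S(S(S(S(add(add(Z, mul(Z, add(SZ, SZ))), mul(Z, mul(SZ, add(SZ, SZ))))))))))
  [31] S(S(S(S(S(S(add(mul(Z, add(SZ, SZ)), mul(Z, mul(SZ, add(SZ, SZ))))))))))
  [32] S(S(S(S(S(S(add(Z, mul(Z, mul(SZ, add(SZ, SZ))))))))))
  [33] S(S(S(S(S(S(mul(Z, mul(SZ, add(SZ, SZ)))))))))
  [34] S^6(Z)

Term B:
  start: add(SSZ, add(SSSZ, Z))
  [1] S(add(SZ, add(SSSZ, Z)))
  [2] S(S(add(Z, add(SSSZ, Z))))
  [3] S(S(add(SSSZ, Z)))
  [4] S(S(S(add(SSZ, Z))))
  [5] S(S(S(S(add(SZ, Z)))))
  [6] S(S(S(S(S(add(Z, Z))))))
  [7] S^5(Z)

Answer: DIFFERENT — A ⇓ S^6(Z), B ⇓ S^5(Z)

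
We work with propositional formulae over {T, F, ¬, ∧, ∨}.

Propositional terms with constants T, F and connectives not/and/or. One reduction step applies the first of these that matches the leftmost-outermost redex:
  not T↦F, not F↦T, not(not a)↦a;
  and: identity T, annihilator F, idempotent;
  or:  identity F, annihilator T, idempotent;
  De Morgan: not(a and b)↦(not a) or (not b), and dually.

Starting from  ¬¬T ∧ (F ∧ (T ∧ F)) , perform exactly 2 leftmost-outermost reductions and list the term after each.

  start: ¬¬T ∧ (F ∧ (T ∧ F))
  step 1: T ∧ (F ∧ (T ∧ F))
  step 2: F ∧ (T ∧ F)

Answer: after 2 steps: F ∧ (T ∧ F)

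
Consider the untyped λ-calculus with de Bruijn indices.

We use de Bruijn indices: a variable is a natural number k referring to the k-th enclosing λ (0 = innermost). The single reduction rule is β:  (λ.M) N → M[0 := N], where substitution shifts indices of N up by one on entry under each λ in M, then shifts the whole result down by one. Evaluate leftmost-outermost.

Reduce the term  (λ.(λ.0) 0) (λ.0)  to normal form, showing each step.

Answer: normal form = λ.0  (in 2 steps)

Derivation:
  start: (λ.(λ.0) 0) (λ.0)
  step 1: (λ.0) (λ.0)
  step 2: λ.0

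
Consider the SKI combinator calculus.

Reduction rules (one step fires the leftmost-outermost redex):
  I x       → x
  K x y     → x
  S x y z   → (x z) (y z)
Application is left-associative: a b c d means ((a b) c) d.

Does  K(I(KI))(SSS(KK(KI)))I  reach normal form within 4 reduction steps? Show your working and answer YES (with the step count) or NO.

Answer: YES — reaches normal form I in 3 ≤ 4 steps

Reduction:
  start: K(I(KI))(SSS(KK(KI)))I
  →1  I(KI)I
  →2  KII
  →3  I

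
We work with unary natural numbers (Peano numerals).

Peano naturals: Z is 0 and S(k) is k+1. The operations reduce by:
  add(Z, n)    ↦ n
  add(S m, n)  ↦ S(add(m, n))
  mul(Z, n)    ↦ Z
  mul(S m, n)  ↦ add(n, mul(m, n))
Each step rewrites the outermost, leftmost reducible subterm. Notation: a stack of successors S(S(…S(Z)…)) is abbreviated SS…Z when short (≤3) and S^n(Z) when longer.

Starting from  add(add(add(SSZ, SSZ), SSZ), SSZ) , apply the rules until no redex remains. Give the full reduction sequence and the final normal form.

  start: add(add(add(SSZ, SSZ), SSZ), SSZ)
  →1  add(add(S(add(SZ, SSZ)), SSZ), SSZ)
  →2  add(S(add(add(SZ, SSZ), SSZ)), SSZ)
  →3  S(add(add(add(SZ, SSZ), SSZ), SSZ))
  →4  S(add(add(S(add(Z, SSZ)), SSZ), SSZ))
  →5  S(add(S(add(add(Z, SSZ), SSZ)), SSZ))
  →6  S(S(add(add(add(Z, SSZ), SSZ), SSZ)))
  →7  S(S(add(add(SSZ, SSZ), SSZ)))
  →8  S(S(add(S(add(SZ, SSZ)), SSZ)))
  →9  S(S(S(add(add(SZ, SSZ), SSZ))))
  →10  S(S(S(add(S(add(Z, SSZ)), SSZ))))
  →11  S(S(S(S(add(add(Z, SSZ), SSZ)))))
  →12  S(S(S(S(add(SSZ, SSZ)))))
  →13  S(S(S(S(S(add(SZ, SSZ))))))
  →14  S(S(S(S(S(S(add(Z, SSZ)))))))
  →15  S^8(Z)

Answer: normal form = S^8(Z)  (in 15 steps)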